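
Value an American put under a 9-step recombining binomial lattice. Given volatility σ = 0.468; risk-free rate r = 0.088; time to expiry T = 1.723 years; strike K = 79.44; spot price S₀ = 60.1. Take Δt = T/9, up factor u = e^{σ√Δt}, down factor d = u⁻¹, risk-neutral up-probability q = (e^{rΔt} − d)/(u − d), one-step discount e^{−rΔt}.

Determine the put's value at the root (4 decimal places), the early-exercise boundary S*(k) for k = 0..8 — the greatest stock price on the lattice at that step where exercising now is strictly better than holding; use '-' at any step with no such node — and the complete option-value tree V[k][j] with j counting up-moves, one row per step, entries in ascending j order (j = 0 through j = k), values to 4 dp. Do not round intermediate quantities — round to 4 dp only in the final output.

price = 23.0979
boundary = - - 39.9037 48.9715 39.9037 48.9715 39.9037 48.9715 60.1000
tree:
23.0979
30.6450 16.0491
39.5363 22.4597 9.9379
46.9251 30.4685 14.9085 5.1127
52.9457 39.5363 21.7023 8.3593 1.9133
57.8516 46.9251 30.4685 13.3373 3.4716 0.3589
61.8490 52.9457 39.5363 20.6087 6.2368 0.7159 0.0000
65.1063 57.8516 46.9251 30.4685 11.0682 1.4281 0.0000 0.0000
67.7604 61.8490 52.9457 39.5363 19.3400 2.8487 0.0000 0.0000 0.0000
69.9230 65.1063 57.8516 46.9251 30.4685 5.6827 0.0000 0.0000 0.0000 0.0000

params: Δt=0.19144 u=1.22724 d=0.81483 q=0.49018 e^(-rΔt)=0.98329
t_9 payoffs: 69.9230 65.1063 57.8516 46.9251 30.4685 5.6827 0.0000 0.0000 0.0000 0.0000
t_8: node(8,0) S=11.6796 payoff=67.7604 vs cont=66.4332 → 67.7604 [stop]  node(8,1) S=17.5910 payoff=61.8490 vs cont=60.5219 → 61.8490 [stop]  node(8,2) S=26.4943 payoff=52.9457 vs cont=51.6186 → 52.9457 [stop]  node(8,3) S=39.9037 payoff=39.5363 vs cont=38.2092 → 39.5363 [stop]  node(8,4) S=60.1000 payoff=19.3400 vs cont=18.0129 → 19.3400 [stop]  node(8,5) S=90.5182 payoff=0.0000 vs cont=2.8487 → 2.8487 [wait]  node(8,6) S=136.3318 payoff=0.0000 vs cont=0.0000 → 0.0000 [wait]  node(8,7) S=205.3329 payoff=0.0000 vs cont=0.0000 → 0.0000 [wait]  node(8,8) S=309.2572 payoff=0.0000 vs cont=0.0000 → 0.0000 [wait]  ⇒ S*(8)=60.1000
t_7: node(7,0) S=14.3337 payoff=65.1063 vs cont=63.7791 → 65.1063 [stop]  node(7,1) S=21.5884 payoff=57.8516 vs cont=56.5244 → 57.8516 [stop]  node(7,2) S=32.5149 payoff=46.9251 vs cont=45.5980 → 46.9251 [stop]  node(7,3) S=48.9715 payoff=30.4685 vs cont=29.1413 → 30.4685 [stop]  node(7,4) S=73.7573 payoff=5.6827 vs cont=11.0682 → 11.0682 [wait]  node(7,5) S=111.0878 payoff=0.0000 vs cont=1.4281 → 1.4281 [wait]  node(7,6) S=167.3123 payoff=0.0000 vs cont=0.0000 → 0.0000 [wait]  node(7,7) S=251.9934 payoff=0.0000 vs cont=0.0000 → 0.0000 [wait]  ⇒ S*(7)=48.9715
t_6: node(6,0) S=17.5910 payoff=61.8490 vs cont=60.5219 → 61.8490 [stop]  node(6,1) S=26.4943 payoff=52.9457 vs cont=51.6186 → 52.9457 [stop]  node(6,2) S=39.9037 payoff=39.5363 vs cont=38.2092 → 39.5363 [stop]  node(6,3) S=60.1000 payoff=19.3400 vs cont=20.6087 → 20.6087 [wait]  node(6,4) S=90.5182 payoff=0.0000 vs cont=6.2368 → 6.2368 [wait]  node(6,5) S=136.3318 payoff=0.0000 vs cont=0.7159 → 0.7159 [wait]  node(6,6) S=205.3329 payoff=0.0000 vs cont=0.0000 → 0.0000 [wait]  ⇒ S*(6)=39.9037
t_5: node(5,0) S=21.5884 payoff=57.8516 vs cont=56.5244 → 57.8516 [stop]  node(5,1) S=32.5149 payoff=46.9251 vs cont=45.5980 → 46.9251 [stop]  node(5,2) S=48.9715 payoff=30.4685 vs cont=29.7528 → 30.4685 [stop]  node(5,3) S=73.7573 payoff=5.6827 vs cont=13.3373 → 13.3373 [wait]  node(5,4) S=111.0878 payoff=0.0000 vs cont=3.4716 → 3.4716 [wait]  node(5,5) S=167.3123 payoff=0.0000 vs cont=0.3589 → 0.3589 [wait]  ⇒ S*(5)=48.9715
t_4: node(4,0) S=26.4943 payoff=52.9457 vs cont=51.6186 → 52.9457 [stop]  node(4,1) S=39.9037 payoff=39.5363 vs cont=38.2092 → 39.5363 [stop]  node(4,2) S=60.1000 payoff=19.3400 vs cont=21.7023 → 21.7023 [wait]  node(4,3) S=90.5182 payoff=0.0000 vs cont=8.3593 → 8.3593 [wait]  node(4,4) S=136.3318 payoff=0.0000 vs cont=1.9133 → 1.9133 [wait]  ⇒ S*(4)=39.9037
t_3: node(3,0) S=32.5149 payoff=46.9251 vs cont=45.5980 → 46.9251 [stop]  node(3,1) S=48.9715 payoff=30.4685 vs cont=30.2800 → 30.4685 [stop]  node(3,2) S=73.7573 payoff=5.6827 vs cont=14.9085 → 14.9085 [wait]  node(3,3) S=111.0878 payoff=0.0000 vs cont=5.1127 → 5.1127 [wait]  ⇒ S*(3)=48.9715
t_2: node(2,0) S=39.9037 payoff=39.5363 vs cont=38.2092 → 39.5363 [stop]  node(2,1) S=60.1000 payoff=19.3400 vs cont=22.4597 → 22.4597 [wait]  node(2,2) S=90.5182 payoff=0.0000 vs cont=9.9379 → 9.9379 [wait]  ⇒ S*(2)=39.9037
t_1: node(1,0) S=48.9715 payoff=30.4685 vs cont=30.6450 → 30.6450 [wait]  node(1,1) S=73.7573 payoff=5.6827 vs cont=16.0491 → 16.0491 [wait]  ⇒ S*(1)=-
t_0: node(0,0) S=60.1000 payoff=19.3400 vs cont=23.0979 → 23.0979 [wait]  ⇒ S*(0)=-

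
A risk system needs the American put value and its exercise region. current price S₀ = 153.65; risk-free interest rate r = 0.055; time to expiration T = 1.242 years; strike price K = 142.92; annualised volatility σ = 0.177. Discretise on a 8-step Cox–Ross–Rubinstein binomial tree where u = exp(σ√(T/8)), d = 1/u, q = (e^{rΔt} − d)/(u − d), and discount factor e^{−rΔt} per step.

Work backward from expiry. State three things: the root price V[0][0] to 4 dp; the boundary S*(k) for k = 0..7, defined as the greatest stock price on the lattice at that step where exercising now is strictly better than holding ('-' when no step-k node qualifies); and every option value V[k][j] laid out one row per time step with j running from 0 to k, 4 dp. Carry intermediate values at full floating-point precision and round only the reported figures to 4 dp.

price = 4.5988
boundary = - - - 124.6430 116.2465 124.6430 116.2465 124.6430
tree:
4.5988
7.5205 2.2223
11.9339 3.9396 0.8178
18.2770 6.8050 1.5998 0.1752
26.6735 11.3816 3.0760 0.3875 0.0000
34.5044 18.2770 5.7811 0.8571 0.0000 0.0000
41.8078 26.6735 10.5250 1.8957 0.0000 0.0000 0.0000
48.6192 34.5044 18.2770 4.1929 0.0000 0.0000 0.0000 0.0000
54.9718 41.8078 26.6735 9.2739 0.0000 0.0000 0.0000 0.0000 0.0000

Δt=0.15525, u=1.07223, d=0.93264, q=0.54400, disc=e^(-rΔt)=0.99150
k=8 terminal: V=max(K-S,0) → 54.9718 41.8078 26.6735 9.2739 0.0000 0.0000 0.0000 0.0000 0.0000
k=7: j=0 S=94.3008 intr=48.6192 cont=47.4041 V=48.6192[EX]; j=1 S=108.4156 intr=34.5044 cont=33.2893 V=34.5044[EX]; j=2 S=124.6430 intr=18.2770 cont=17.0618 V=18.2770[EX]; j=3 S=143.2994 intr=0.0000 cont=4.1929 V=4.1929[hold]; j=4 S=164.7482 intr=0.0000 cont=0.0000 V=0.0000[hold]; j=5 S=189.4075 intr=0.0000 cont=0.0000 V=0.0000[hold]; j=6 S=217.7577 intr=0.0000 cont=0.0000 V=0.0000[hold]; j=7 S=250.3513 intr=0.0000 cont=0.0000 V=0.0000[hold]  S*(7)=124.6430
k=6: j=0 S=101.1122 intr=41.8078 cont=40.5927 V=41.8078[EX]; j=1 S=116.2465 intr=26.6735 cont=25.4584 V=26.6735[EX]; j=2 S=133.6461 intr=9.2739 cont=10.5250 V=10.5250[hold]; j=3 S=153.6500 intr=0.0000 cont=1.8957 V=1.8957[hold]; j=4 S=176.6481 intr=0.0000 cont=0.0000 V=0.0000[hold]; j=5 S=203.0885 intr=0.0000 cont=0.0000 V=0.0000[hold]; j=6 S=233.4865 intr=0.0000 cont=0.0000 V=0.0000[hold]  S*(6)=116.2465
k=5: j=0 S=108.4156 intr=34.5044 cont=33.2893 V=34.5044[EX]; j=1 S=124.6430 intr=18.2770 cont=17.7366 V=18.2770[EX]; j=2 S=143.2994 intr=0.0000 cont=5.7811 V=5.7811[hold]; j=3 S=164.7482 intr=0.0000 cont=0.8571 V=0.8571[hold]; j=4 S=189.4075 intr=0.0000 cont=0.0000 V=0.0000[hold]; j=5 S=217.7577 intr=0.0000 cont=0.0000 V=0.0000[hold]  S*(5)=124.6430
k=4: j=0 S=116.2465 intr=26.6735 cont=25.4584 V=26.6735[EX]; j=1 S=133.6461 intr=9.2739 cont=11.3816 V=11.3816[hold]; j=2 S=153.6500 intr=0.0000 cont=3.0760 V=3.0760[hold]; j=3 S=176.6481 intr=0.0000 cont=0.3875 V=0.3875[hold]; j=4 S=203.0885 intr=0.0000 cont=0.0000 V=0.0000[hold]  S*(4)=116.2465
k=3: j=0 S=124.6430 intr=18.2770 cont=18.1986 V=18.2770[EX]; j=1 S=143.2994 intr=0.0000 cont=6.8050 V=6.8050[hold]; j=2 S=164.7482 intr=0.0000 cont=1.5998 V=1.5998[hold]; j=3 S=189.4075 intr=0.0000 cont=0.1752 V=0.1752[hold]  S*(3)=124.6430
k=2: j=0 S=133.6461 intr=9.2739 cont=11.9339 V=11.9339[hold]; j=1 S=153.6500 intr=0.0000 cont=3.9396 V=3.9396[hold]; j=2 S=176.6481 intr=0.0000 cont=0.8178 V=0.8178[hold]  S*(2)=-
k=1: j=0 S=143.2994 intr=0.0000 cont=7.5205 V=7.5205[hold]; j=1 S=164.7482 intr=0.0000 cont=2.2223 V=2.2223[hold]  S*(1)=-
k=0: j=0 S=153.6500 intr=0.0000 cont=4.5988 V=4.5988[hold]  S*(0)=-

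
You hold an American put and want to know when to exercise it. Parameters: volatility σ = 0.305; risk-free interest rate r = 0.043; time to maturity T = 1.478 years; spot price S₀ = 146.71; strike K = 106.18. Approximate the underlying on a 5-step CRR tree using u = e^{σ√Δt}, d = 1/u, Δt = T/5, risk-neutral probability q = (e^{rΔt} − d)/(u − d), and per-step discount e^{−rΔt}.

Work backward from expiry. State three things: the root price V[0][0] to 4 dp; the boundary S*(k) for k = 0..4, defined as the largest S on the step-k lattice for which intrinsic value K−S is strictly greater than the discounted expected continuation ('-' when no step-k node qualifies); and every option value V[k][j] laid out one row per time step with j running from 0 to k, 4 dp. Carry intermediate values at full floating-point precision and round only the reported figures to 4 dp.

params: Δt=0.29560 u=1.18037 d=0.84719 q=0.49703 e^(-rΔt)=0.98737
t_5 payoffs: 42.1515 16.9711 0.0000 0.0000 0.0000 0.0000
t_4: node(4,0) S=75.5772 payoff=30.6028 vs cont=29.2617 → 30.6028 [stop]  node(4,1) S=105.2992 payoff=0.8808 vs cont=8.4281 → 8.4281 [wait]  node(4,2) S=146.7100 payoff=0.0000 vs cont=0.0000 → 0.0000 [wait]  node(4,3) S=204.4062 payoff=0.0000 vs cont=0.0000 → 0.0000 [wait]  node(4,4) S=284.7925 payoff=0.0000 vs cont=0.0000 → 0.0000 [wait]  ⇒ S*(4)=75.5772
t_3: node(3,0) S=89.2089 payoff=16.9711 vs cont=19.3339 → 19.3339 [wait]  node(3,1) S=124.2918 payoff=0.0000 vs cont=4.1855 → 4.1855 [wait]  node(3,2) S=173.1717 payoff=0.0000 vs cont=0.0000 → 0.0000 [wait]  node(3,3) S=241.2745 payoff=0.0000 vs cont=0.0000 → 0.0000 [wait]  ⇒ S*(3)=-
t_2: node(2,0) S=105.2992 payoff=0.8808 vs cont=11.6556 → 11.6556 [wait]  node(2,1) S=146.7100 payoff=0.0000 vs cont=2.0786 → 2.0786 [wait]  node(2,2) S=204.4062 payoff=0.0000 vs cont=0.0000 → 0.0000 [wait]  ⇒ S*(2)=-
t_1: node(1,0) S=124.2918 payoff=0.0000 vs cont=6.8084 → 6.8084 [wait]  node(1,1) S=173.1717 payoff=0.0000 vs cont=1.0323 → 1.0323 [wait]  ⇒ S*(1)=-
t_0: node(0,0) S=146.7100 payoff=0.0000 vs cont=3.8877 → 3.8877 [wait]  ⇒ S*(0)=-

price = 3.8877
boundary = - - - - 75.5772
tree:
3.8877
6.8084 1.0323
11.6556 2.0786 0.0000
19.3339 4.1855 0.0000 0.0000
30.6028 8.4281 0.0000 0.0000 0.0000
42.1515 16.9711 0.0000 0.0000 0.0000 0.0000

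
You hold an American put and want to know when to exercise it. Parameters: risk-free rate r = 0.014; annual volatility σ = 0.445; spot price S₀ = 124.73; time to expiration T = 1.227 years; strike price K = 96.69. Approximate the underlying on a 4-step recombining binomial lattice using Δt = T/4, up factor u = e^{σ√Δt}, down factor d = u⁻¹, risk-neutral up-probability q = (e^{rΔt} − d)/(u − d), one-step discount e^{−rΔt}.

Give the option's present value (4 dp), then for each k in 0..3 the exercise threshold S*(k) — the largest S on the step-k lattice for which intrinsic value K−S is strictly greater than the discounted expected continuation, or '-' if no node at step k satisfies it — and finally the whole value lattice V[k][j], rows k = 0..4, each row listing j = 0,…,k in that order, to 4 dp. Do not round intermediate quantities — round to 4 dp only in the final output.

price = 10.7546
boundary = - - - 59.5467
tree:
10.7546
16.7782 3.4162
25.4646 6.2080 0.0000
37.1433 11.2813 0.0000 0.0000
50.1507 20.5004 0.0000 0.0000 0.0000

params: Δt=0.30675 u=1.27949 d=0.78156 q=0.44734 e^(-rΔt)=0.99571
t_4 payoffs: 50.1507 20.5004 0.0000 0.0000 0.0000
t_3: node(3,0) S=59.5467 payoff=37.1433 vs cont=36.7289 → 37.1433 [stop]  node(3,1) S=97.4840 payoff=0.0000 vs cont=11.2813 → 11.2813 [wait]  node(3,2) S=159.5911 payoff=0.0000 vs cont=0.0000 → 0.0000 [wait]  node(3,3) S=261.2666 payoff=0.0000 vs cont=0.0000 → 0.0000 [wait]  ⇒ S*(3)=59.5467
t_2: node(2,0) S=76.1896 payoff=20.5004 vs cont=25.4646 → 25.4646 [wait]  node(2,1) S=124.7300 payoff=0.0000 vs cont=6.2080 → 6.2080 [wait]  node(2,2) S=204.1955 payoff=0.0000 vs cont=0.0000 → 0.0000 [wait]  ⇒ S*(2)=-
t_1: node(1,0) S=97.4840 payoff=0.0000 vs cont=16.7782 → 16.7782 [wait]  node(1,1) S=159.5911 payoff=0.0000 vs cont=3.4162 → 3.4162 [wait]  ⇒ S*(1)=-
t_0: node(0,0) S=124.7300 payoff=0.0000 vs cont=10.7546 → 10.7546 [wait]  ⇒ S*(0)=-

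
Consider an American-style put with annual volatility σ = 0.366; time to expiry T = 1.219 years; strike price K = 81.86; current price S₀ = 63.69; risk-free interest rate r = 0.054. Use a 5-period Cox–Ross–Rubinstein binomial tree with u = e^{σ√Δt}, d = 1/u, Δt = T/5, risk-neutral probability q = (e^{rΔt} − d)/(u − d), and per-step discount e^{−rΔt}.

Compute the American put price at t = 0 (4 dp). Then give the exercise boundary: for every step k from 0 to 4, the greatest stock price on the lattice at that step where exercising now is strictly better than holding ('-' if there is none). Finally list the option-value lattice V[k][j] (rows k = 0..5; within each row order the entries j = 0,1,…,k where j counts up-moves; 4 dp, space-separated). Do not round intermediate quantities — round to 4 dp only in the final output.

Δt=0.24380, u=1.19808, d=0.83467, q=0.49141, disc=e^(-rΔt)=0.98692
k=5 terminal: V=max(K-S,0) → 56.0582 44.8245 28.6997 5.5546 0.0000 0.0000
k=4: j=0 S=30.9125 intr=50.9475 cont=49.8768 V=50.9475[EX]; j=1 S=44.3714 intr=37.4886 cont=36.4180 V=37.4886[EX]; j=2 S=63.6900 intr=18.1700 cont=17.0994 V=18.1700[EX]; j=3 S=91.4197 intr=0.0000 cont=2.7880 V=2.7880[hold]; j=4 S=131.2224 intr=0.0000 cont=0.0000 V=0.0000[hold]  S*(4)=63.6900
k=3: j=0 S=37.0355 intr=44.8245 cont=43.7538 V=44.8245[EX]; j=1 S=53.1603 intr=28.6997 cont=27.6291 V=28.6997[EX]; j=2 S=76.3054 intr=5.5546 cont=10.4724 V=10.4724[hold]; j=3 S=109.5277 intr=0.0000 cont=1.3994 V=1.3994[hold]  S*(3)=53.1603
k=2: j=0 S=44.3714 intr=37.4886 cont=36.4180 V=37.4886[EX]; j=1 S=63.6900 intr=18.1700 cont=19.4844 V=19.4844[hold]; j=2 S=91.4197 intr=0.0000 cont=5.9352 V=5.9352[hold]  S*(2)=44.3714
k=1: j=0 S=53.1603 intr=28.6997 cont=28.2666 V=28.6997[EX]; j=1 S=76.3054 intr=5.5546 cont=12.6584 V=12.6584[hold]  S*(1)=53.1603
k=0: j=0 S=63.6900 intr=18.1700 cont=20.5446 V=20.5446[hold]  S*(0)=-

price = 20.5446
boundary = - 53.1603 44.3714 53.1603 63.6900
tree:
20.5446
28.6997 12.6584
37.4886 19.4844 5.9352
44.8245 28.6997 10.4724 1.3994
50.9475 37.4886 18.1700 2.7880 0.0000
56.0582 44.8245 28.6997 5.5546 0.0000 0.0000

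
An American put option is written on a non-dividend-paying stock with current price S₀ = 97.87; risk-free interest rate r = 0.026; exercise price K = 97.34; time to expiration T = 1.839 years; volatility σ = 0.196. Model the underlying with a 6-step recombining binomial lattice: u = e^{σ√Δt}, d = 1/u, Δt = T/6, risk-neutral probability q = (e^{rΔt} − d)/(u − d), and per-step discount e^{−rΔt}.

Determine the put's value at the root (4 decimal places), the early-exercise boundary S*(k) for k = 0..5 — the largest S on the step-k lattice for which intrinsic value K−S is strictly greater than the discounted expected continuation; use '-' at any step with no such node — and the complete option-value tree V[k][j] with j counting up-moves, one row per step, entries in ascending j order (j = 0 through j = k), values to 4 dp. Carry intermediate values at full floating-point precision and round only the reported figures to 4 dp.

price = 7.9926
boundary = - - - 70.6762 78.7769 87.8060
tree:
7.9926
12.4805 3.8008
18.7211 6.6732 1.0972
26.6638 11.3743 2.2557 0.0000
33.9315 18.5631 4.6375 0.0000 0.0000
40.4518 26.6638 9.5340 0.0000 0.0000 0.0000
46.3016 33.9315 18.5631 0.0000 0.0000 0.0000 0.0000

Δt=0.30650, u=1.11462, d=0.89717, q=0.50969, disc=e^(-rΔt)=0.99206
k=6 terminal: V=max(K-S,0) → 46.3016 33.9315 18.5631 0.0000 0.0000 0.0000 0.0000
k=5: j=0 S=56.8882 intr=40.4518 cont=39.6792 V=40.4518[EX]; j=1 S=70.6762 intr=26.6638 cont=25.8912 V=26.6638[EX]; j=2 S=87.8060 intr=9.5340 cont=9.0294 V=9.5340[EX]; j=3 S=109.0875 intr=0.0000 cont=0.0000 V=0.0000[hold]; j=4 S=135.5270 intr=0.0000 cont=0.0000 V=0.0000[hold]; j=5 S=168.3747 intr=0.0000 cont=0.0000 V=0.0000[hold]  S*(5)=87.8060
k=4: j=0 S=63.4085 intr=33.9315 cont=33.1588 V=33.9315[EX]; j=1 S=78.7769 intr=18.5631 cont=17.7905 V=18.5631[EX]; j=2 S=97.8700 intr=0.0000 cont=4.6375 V=4.6375[hold]; j=3 S=121.5907 intr=0.0000 cont=0.0000 V=0.0000[hold]; j=4 S=151.0607 intr=0.0000 cont=0.0000 V=0.0000[hold]  S*(4)=78.7769
k=3: j=0 S=70.6762 intr=26.6638 cont=25.8912 V=26.6638[EX]; j=1 S=87.8060 intr=9.5340 cont=11.3743 V=11.3743[hold]; j=2 S=109.0875 intr=0.0000 cont=2.2557 V=2.2557[hold]; j=3 S=135.5270 intr=0.0000 cont=0.0000 V=0.0000[hold]  S*(3)=70.6762
k=2: j=0 S=78.7769 intr=18.5631 cont=18.7211 V=18.7211[hold]; j=1 S=97.8700 intr=0.0000 cont=6.6732 V=6.6732[hold]; j=2 S=121.5907 intr=0.0000 cont=1.0972 V=1.0972[hold]  S*(2)=-
k=1: j=0 S=87.8060 intr=9.5340 cont=12.4805 V=12.4805[hold]; j=1 S=109.0875 intr=0.0000 cont=3.8008 V=3.8008[hold]  S*(1)=-
k=0: j=0 S=97.8700 intr=0.0000 cont=7.9926 V=7.9926[hold]  S*(0)=-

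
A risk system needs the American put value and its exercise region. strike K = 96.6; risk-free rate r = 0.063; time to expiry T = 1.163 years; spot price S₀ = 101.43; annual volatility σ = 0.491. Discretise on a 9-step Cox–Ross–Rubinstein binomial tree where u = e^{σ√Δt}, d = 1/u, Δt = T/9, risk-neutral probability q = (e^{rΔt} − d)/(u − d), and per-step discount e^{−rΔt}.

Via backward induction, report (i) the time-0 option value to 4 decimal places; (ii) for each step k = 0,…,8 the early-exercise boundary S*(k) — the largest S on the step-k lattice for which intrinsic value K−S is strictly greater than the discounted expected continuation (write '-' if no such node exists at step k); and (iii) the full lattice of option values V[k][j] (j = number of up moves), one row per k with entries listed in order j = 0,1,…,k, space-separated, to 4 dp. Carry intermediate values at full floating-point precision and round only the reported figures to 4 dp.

Δt=0.12922  u=1.19304  d=0.83820  q=0.47903  discount=0.99189
step 9 (expiry): payoffs max(K−S,0) = 75.8852 67.1158 54.6341 36.8683 11.5817 0.0000 0.0000 0.0000 0.0000 0.0000
step 8: (k=8,j=0): S=24.7135, (K−S)⁺=71.8865, hold=71.1032 ⇒ V=71.8865 exercise | (k=8,j=1): S=35.1757, (K−S)⁺=61.4243, hold=60.6411 ⇒ V=61.4243 exercise | (k=8,j=2): S=50.0669, (K−S)⁺=46.5331, hold=45.7499 ⇒ V=46.5331 exercise | (k=8,j=3): S=71.2621, (K−S)⁺=25.3379, hold=24.5547 ⇒ V=25.3379 exercise | (k=8,j=4): S=101.4300, (K−S)⁺=0.0000, hold=5.9848 ⇒ V=5.9848 continue | (k=8,j=5): S=144.3691, (K−S)⁺=0.0000, hold=0.0000 ⇒ V=0.0000 continue | (k=8,j=6): S=205.4859, (K−S)⁺=0.0000, hold=0.0000 ⇒ V=0.0000 continue | (k=8,j=7): S=292.4758, (K−S)⁺=0.0000, hold=0.0000 ⇒ V=0.0000 continue | (k=8,j=8): S=416.2918, (K−S)⁺=0.0000, hold=0.0000 ⇒ V=0.0000 continue  boundary S*=71.2621
step 7: (k=7,j=0): S=29.4842, (K−S)⁺=67.1158, hold=66.3326 ⇒ V=67.1158 exercise | (k=7,j=1): S=41.9659, (K−S)⁺=54.6341, hold=53.8508 ⇒ V=54.6341 exercise | (k=7,j=2): S=59.7317, (K−S)⁺=36.8683, hold=36.0851 ⇒ V=36.8683 exercise | (k=7,j=3): S=85.0183, (K−S)⁺=11.5817, hold=15.9370 ⇒ V=15.9370 continue | (k=7,j=4): S=121.0097, (K−S)⁺=0.0000, hold=3.0927 ⇒ V=3.0927 continue | (k=7,j=5): S=172.2377, (K−S)⁺=0.0000, hold=0.0000 ⇒ V=0.0000 continue | (k=7,j=6): S=245.1523, (K−S)⁺=0.0000, hold=0.0000 ⇒ V=0.0000 continue | (k=7,j=7): S=348.9345, (K−S)⁺=0.0000, hold=0.0000 ⇒ V=0.0000 continue  boundary S*=59.7317
step 6: (k=6,j=0): S=35.1757, (K−S)⁺=61.4243, hold=60.6411 ⇒ V=61.4243 exercise | (k=6,j=1): S=50.0669, (K−S)⁺=46.5331, hold=45.7499 ⇒ V=46.5331 exercise | (k=6,j=2): S=71.2621, (K−S)⁺=25.3379, hold=26.6241 ⇒ V=26.6241 continue | (k=6,j=3): S=101.4300, (K−S)⁺=0.0000, hold=9.7049 ⇒ V=9.7049 continue | (k=6,j=4): S=144.3691, (K−S)⁺=0.0000, hold=1.5981 ⇒ V=1.5981 continue | (k=6,j=5): S=205.4859, (K−S)⁺=0.0000, hold=0.0000 ⇒ V=0.0000 continue | (k=6,j=6): S=292.4758, (K−S)⁺=0.0000, hold=0.0000 ⇒ V=0.0000 continue  boundary S*=50.0669
step 5: (k=5,j=0): S=41.9659, (K−S)⁺=54.6341, hold=53.8508 ⇒ V=54.6341 exercise | (k=5,j=1): S=59.7317, (K−S)⁺=36.8683, hold=36.6962 ⇒ V=36.8683 exercise | (k=5,j=2): S=85.0183, (K−S)⁺=11.5817, hold=18.3692 ⇒ V=18.3692 continue | (k=5,j=3): S=121.0097, (K−S)⁺=0.0000, hold=5.7744 ⇒ V=5.7744 continue | (k=5,j=4): S=172.2377, (K−S)⁺=0.0000, hold=0.8258 ⇒ V=0.8258 continue | (k=5,j=5): S=245.1523, (K−S)⁺=0.0000, hold=0.0000 ⇒ V=0.0000 continue  boundary S*=59.7317
step 4: (k=4,j=0): S=50.0669, (K−S)⁺=46.5331, hold=45.7499 ⇒ V=46.5331 exercise | (k=4,j=1): S=71.2621, (K−S)⁺=25.3379, hold=27.7797 ⇒ V=27.7797 continue | (k=4,j=2): S=101.4300, (K−S)⁺=0.0000, hold=12.2360 ⇒ V=12.2360 continue | (k=4,j=3): S=144.3691, (K−S)⁺=0.0000, hold=3.3763 ⇒ V=3.3763 continue | (k=4,j=4): S=205.4859, (K−S)⁺=0.0000, hold=0.4268 ⇒ V=0.4268 continue  boundary S*=50.0669
step 3: (k=3,j=0): S=59.7317, (K−S)⁺=36.8683, hold=37.2453 ⇒ V=37.2453 continue | (k=3,j=1): S=85.0183, (K−S)⁺=11.5817, hold=20.1690 ⇒ V=20.1690 continue | (k=3,j=2): S=121.0097, (K−S)⁺=0.0000, hold=7.9272 ⇒ V=7.9272 continue | (k=3,j=3): S=172.2377, (K−S)⁺=0.0000, hold=1.9475 ⇒ V=1.9475 continue  boundary S*=-
step 2: (k=2,j=0): S=71.2621, (K−S)⁺=25.3379, hold=28.8297 ⇒ V=28.8297 continue | (k=2,j=1): S=101.4300, (K−S)⁺=0.0000, hold=14.1889 ⇒ V=14.1889 continue | (k=2,j=2): S=144.3691, (K−S)⁺=0.0000, hold=5.0217 ⇒ V=5.0217 continue  boundary S*=-
step 1: (k=1,j=0): S=85.0183, (K−S)⁺=11.5817, hold=21.6395 ⇒ V=21.6395 continue | (k=1,j=1): S=121.0097, (K−S)⁺=0.0000, hold=9.7181 ⇒ V=9.7181 continue  boundary S*=-
step 0: (k=0,j=0): S=101.4300, (K−S)⁺=0.0000, hold=15.7997 ⇒ V=15.7997 continue  boundary S*=-

price = 15.7997
boundary = - - - - 50.0669 59.7317 50.0669 59.7317 71.2621
tree:
15.7997
21.6395 9.7181
28.8297 14.1889 5.0217
37.2453 20.1690 7.9272 1.9475
46.5331 27.7797 12.2360 3.3763 0.4268
54.6341 36.8683 18.3692 5.7744 0.8258 0.0000
61.4243 46.5331 26.6241 9.7049 1.5981 0.0000 0.0000
67.1158 54.6341 36.8683 15.9370 3.0927 0.0000 0.0000 0.0000
71.8865 61.4243 46.5331 25.3379 5.9848 0.0000 0.0000 0.0000 0.0000
75.8852 67.1158 54.6341 36.8683 11.5817 0.0000 0.0000 0.0000 0.0000 0.0000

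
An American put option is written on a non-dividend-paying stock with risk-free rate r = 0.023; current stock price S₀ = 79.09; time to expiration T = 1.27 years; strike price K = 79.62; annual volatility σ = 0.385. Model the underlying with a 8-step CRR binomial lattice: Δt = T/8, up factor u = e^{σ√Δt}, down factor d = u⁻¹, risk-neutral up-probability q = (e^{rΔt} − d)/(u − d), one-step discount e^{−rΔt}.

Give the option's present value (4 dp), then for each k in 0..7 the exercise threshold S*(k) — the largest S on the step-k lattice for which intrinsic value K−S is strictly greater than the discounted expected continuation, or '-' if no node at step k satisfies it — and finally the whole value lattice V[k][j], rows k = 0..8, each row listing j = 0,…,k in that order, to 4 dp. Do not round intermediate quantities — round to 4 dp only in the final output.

Δt=0.15875  u=1.16579  d=0.85779  q=0.47360  discount=0.99636
step 8 (expiry): payoffs max(K−S,0) = 56.4373 48.1132 36.8003 21.4254 0.5300 0.0000 0.0000 0.0000 0.0000
step 7: (k=7,j=0): S=27.0262, (K−S)⁺=52.5938, hold=52.3036 ⇒ V=52.5938 exercise | (k=7,j=1): S=36.7302, (K−S)⁺=42.8898, hold=42.5996 ⇒ V=42.8898 exercise | (k=7,j=2): S=49.9186, (K−S)⁺=29.7014, hold=29.4112 ⇒ V=29.7014 exercise | (k=7,j=3): S=67.8425, (K−S)⁺=11.7775, hold=11.4873 ⇒ V=11.7775 exercise | (k=7,j=4): S=92.2022, (K−S)⁺=0.0000, hold=0.2780 ⇒ V=0.2780 continue | (k=7,j=5): S=125.3084, (K−S)⁺=0.0000, hold=0.0000 ⇒ V=0.0000 continue | (k=7,j=6): S=170.3019, (K−S)⁺=0.0000, hold=0.0000 ⇒ V=0.0000 continue | (k=7,j=7): S=231.4508, (K−S)⁺=0.0000, hold=0.0000 ⇒ V=0.0000 continue  boundary S*=67.8425
step 6: (k=6,j=0): S=31.5068, (K−S)⁺=48.1132, hold=47.8230 ⇒ V=48.1132 exercise | (k=6,j=1): S=42.8197, (K−S)⁺=36.8003, hold=36.5102 ⇒ V=36.8003 exercise | (k=6,j=2): S=58.1946, (K−S)⁺=21.4254, hold=21.1353 ⇒ V=21.4254 exercise | (k=6,j=3): S=79.0900, (K−S)⁺=0.5300, hold=6.3082 ⇒ V=6.3082 continue | (k=6,j=4): S=107.4882, (K−S)⁺=0.0000, hold=0.1458 ⇒ V=0.1458 continue | (k=6,j=5): S=146.0831, (K−S)⁺=0.0000, hold=0.0000 ⇒ V=0.0000 continue | (k=6,j=6): S=198.5359, (K−S)⁺=0.0000, hold=0.0000 ⇒ V=0.0000 continue  boundary S*=58.1946
step 5: (k=5,j=0): S=36.7302, (K−S)⁺=42.8898, hold=42.5996 ⇒ V=42.8898 exercise | (k=5,j=1): S=49.9186, (K−S)⁺=29.7014, hold=29.4112 ⇒ V=29.7014 exercise | (k=5,j=2): S=67.8425, (K−S)⁺=11.7775, hold=14.2139 ⇒ V=14.2139 continue | (k=5,j=3): S=92.2022, (K−S)⁺=0.0000, hold=3.3773 ⇒ V=3.3773 continue | (k=5,j=4): S=125.3084, (K−S)⁺=0.0000, hold=0.0765 ⇒ V=0.0765 continue | (k=5,j=5): S=170.3019, (K−S)⁺=0.0000, hold=0.0000 ⇒ V=0.0000 continue  boundary S*=49.9186
step 4: (k=4,j=0): S=42.8197, (K−S)⁺=36.8003, hold=36.5102 ⇒ V=36.8003 exercise | (k=4,j=1): S=58.1946, (K−S)⁺=21.4254, hold=22.2849 ⇒ V=22.2849 continue | (k=4,j=2): S=79.0900, (K−S)⁺=0.5300, hold=9.0486 ⇒ V=9.0486 continue | (k=4,j=3): S=107.4882, (K−S)⁺=0.0000, hold=1.8074 ⇒ V=1.8074 continue | (k=4,j=4): S=146.0831, (K−S)⁺=0.0000, hold=0.0401 ⇒ V=0.0401 continue  boundary S*=42.8197
step 3: (k=3,j=0): S=49.9186, (K−S)⁺=29.7014, hold=29.8167 ⇒ V=29.8167 continue | (k=3,j=1): S=67.8425, (K−S)⁺=11.7775, hold=15.9578 ⇒ V=15.9578 continue | (k=3,j=2): S=92.2022, (K−S)⁺=0.0000, hold=5.5987 ⇒ V=5.5987 continue | (k=3,j=3): S=125.3084, (K−S)⁺=0.0000, hold=0.9669 ⇒ V=0.9669 continue  boundary S*=-
step 2: (k=2,j=0): S=58.1946, (K−S)⁺=21.4254, hold=23.1684 ⇒ V=23.1684 continue | (k=2,j=1): S=79.0900, (K−S)⁺=0.5300, hold=11.0114 ⇒ V=11.0114 continue | (k=2,j=2): S=107.4882, (K−S)⁺=0.0000, hold=3.3926 ⇒ V=3.3926 continue  boundary S*=-
step 1: (k=1,j=0): S=67.8425, (K−S)⁺=11.7775, hold=17.3474 ⇒ V=17.3474 continue | (k=1,j=1): S=92.2022, (K−S)⁺=0.0000, hold=7.3762 ⇒ V=7.3762 continue  boundary S*=-
step 0: (k=0,j=0): S=79.0900, (K−S)⁺=0.5300, hold=12.5790 ⇒ V=12.5790 continue  boundary S*=-

price = 12.5790
boundary = - - - - 42.8197 49.9186 58.1946 67.8425
tree:
12.5790
17.3474 7.3762
23.1684 11.0114 3.3926
29.8167 15.9578 5.5987 0.9669
36.8003 22.2849 9.0486 1.8074 0.0401
42.8898 29.7014 14.2139 3.3773 0.0765 0.0000
48.1132 36.8003 21.4254 6.3082 0.1458 0.0000 0.0000
52.5938 42.8898 29.7014 11.7775 0.2780 0.0000 0.0000 0.0000
56.4373 48.1132 36.8003 21.4254 0.5300 0.0000 0.0000 0.0000 0.0000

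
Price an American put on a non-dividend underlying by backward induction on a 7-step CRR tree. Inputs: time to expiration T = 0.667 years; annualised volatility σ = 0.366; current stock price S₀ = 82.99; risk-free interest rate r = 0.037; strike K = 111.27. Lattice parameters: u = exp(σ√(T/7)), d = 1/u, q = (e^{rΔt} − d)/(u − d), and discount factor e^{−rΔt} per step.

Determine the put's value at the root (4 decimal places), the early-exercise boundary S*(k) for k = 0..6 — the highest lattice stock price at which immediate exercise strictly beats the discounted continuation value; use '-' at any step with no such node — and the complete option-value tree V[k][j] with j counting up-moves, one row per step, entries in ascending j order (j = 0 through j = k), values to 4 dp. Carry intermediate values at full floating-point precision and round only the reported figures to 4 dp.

params: Δt=0.09529 u=1.11961 d=0.89317 q=0.48738 e^(-rΔt)=0.99648
t_7 payoffs: 73.6373 64.0967 52.1372 37.1458 18.3538 0.0000 0.0000 0.0000
t_6: node(6,0) S=42.1338 payoff=69.1362 vs cont=68.7446 → 69.1362 [stop]  node(6,1) S=52.8156 payoff=58.4544 vs cont=58.0628 → 58.4544 [stop]  node(6,2) S=66.2055 payoff=45.0645 vs cont=44.6729 → 45.0645 [stop]  node(6,3) S=82.9900 payoff=28.2800 vs cont=27.8884 → 28.2800 [stop]  node(6,4) S=104.0297 payoff=7.2403 vs cont=9.3753 → 9.3753 [wait]  node(6,5) S=130.4035 payoff=0.0000 vs cont=0.0000 → 0.0000 [wait]  node(6,6) S=163.4635 payoff=0.0000 vs cont=0.0000 → 0.0000 [wait]  ⇒ S*(6)=82.9900
t_5: node(5,0) S=47.1733 payoff=64.0967 vs cont=63.7051 → 64.0967 [stop]  node(5,1) S=59.1328 payoff=52.1372 vs cont=51.7456 → 52.1372 [stop]  node(5,2) S=74.1242 payoff=37.1458 vs cont=36.7542 → 37.1458 [stop]  node(5,3) S=92.9162 payoff=18.3538 vs cont=18.9991 → 18.9991 [wait]  node(5,4) S=116.4725 payoff=0.0000 vs cont=4.7891 → 4.7891 [wait]  node(5,5) S=146.0007 payoff=0.0000 vs cont=0.0000 → 0.0000 [wait]  ⇒ S*(5)=74.1242
t_4: node(4,0) S=52.8156 payoff=58.4544 vs cont=58.0628 → 58.4544 [stop]  node(4,1) S=66.2055 payoff=45.0645 vs cont=44.6729 → 45.0645 [stop]  node(4,2) S=82.9900 payoff=28.2800 vs cont=28.2018 → 28.2800 [stop]  node(4,3) S=104.0297 payoff=7.2403 vs cont=12.0309 → 12.0309 [wait]  node(4,4) S=130.4035 payoff=0.0000 vs cont=2.4463 → 2.4463 [wait]  ⇒ S*(4)=82.9900
t_3: node(3,0) S=59.1328 payoff=52.1372 vs cont=51.7456 → 52.1372 [stop]  node(3,1) S=74.1242 payoff=37.1458 vs cont=36.7542 → 37.1458 [stop]  node(3,2) S=92.9162 payoff=18.3538 vs cont=20.2888 → 20.2888 [wait]  node(3,3) S=116.4725 payoff=0.0000 vs cont=7.3336 → 7.3336 [wait]  ⇒ S*(3)=74.1242
t_2: node(2,0) S=66.2055 payoff=45.0645 vs cont=44.6729 → 45.0645 [stop]  node(2,1) S=82.9900 payoff=28.2800 vs cont=28.8282 → 28.8282 [wait]  node(2,2) S=104.0297 payoff=7.2403 vs cont=13.9255 → 13.9255 [wait]  ⇒ S*(2)=66.2055
t_1: node(1,0) S=74.1242 payoff=37.1458 vs cont=37.0205 → 37.1458 [stop]  node(1,1) S=92.9162 payoff=18.3538 vs cont=21.4890 → 21.4890 [wait]  ⇒ S*(1)=74.1242
t_0: node(0,0) S=82.9900 payoff=28.2800 vs cont=29.4111 → 29.4111 [wait]  ⇒ S*(0)=-

price = 29.4111
boundary = - 74.1242 66.2055 74.1242 82.9900 74.1242 82.9900
tree:
29.4111
37.1458 21.4890
45.0645 28.8282 13.9255
52.1372 37.1458 20.2888 7.3336
58.4544 45.0645 28.2800 12.0309 2.4463
64.0967 52.1372 37.1458 18.9991 4.7891 0.0000
69.1362 58.4544 45.0645 28.2800 9.3753 0.0000 0.0000
73.6373 64.0967 52.1372 37.1458 18.3538 0.0000 0.0000 0.0000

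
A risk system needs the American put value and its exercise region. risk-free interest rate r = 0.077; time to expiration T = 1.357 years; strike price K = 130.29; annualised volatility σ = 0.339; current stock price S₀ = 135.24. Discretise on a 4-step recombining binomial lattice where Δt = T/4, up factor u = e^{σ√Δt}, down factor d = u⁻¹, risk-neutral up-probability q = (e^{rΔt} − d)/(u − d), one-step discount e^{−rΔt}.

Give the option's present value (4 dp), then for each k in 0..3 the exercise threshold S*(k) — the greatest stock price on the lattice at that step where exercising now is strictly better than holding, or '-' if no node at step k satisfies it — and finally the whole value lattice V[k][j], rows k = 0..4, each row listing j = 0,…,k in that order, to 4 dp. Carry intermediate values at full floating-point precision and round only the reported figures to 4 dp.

price = 12.9566
boundary = - - 91.1174 111.0077
tree:
12.9566
22.9875 4.2626
39.1726 9.0660 0.0000
55.4990 19.2823 0.0000 0.0000
68.9000 39.1726 0.0000 0.0000 0.0000

Δt=0.33925  u=1.21829  d=0.82082  q=0.51738  discount=0.97422
step 4 (expiry): payoffs max(K−S,0) = 68.9000 39.1726 0.0000 0.0000 0.0000
step 3: (k=3,j=0): S=74.7910, (K−S)⁺=55.4990, hold=52.1396 ⇒ V=55.4990 exercise | (k=3,j=1): S=111.0077, (K−S)⁺=19.2823, hold=18.4179 ⇒ V=19.2823 exercise | (k=3,j=2): S=164.7620, (K−S)⁺=0.0000, hold=0.0000 ⇒ V=0.0000 continue | (k=3,j=3): S=244.5462, (K−S)⁺=0.0000, hold=0.0000 ⇒ V=0.0000 continue  boundary S*=111.0077
step 2: (k=2,j=0): S=91.1174, (K−S)⁺=39.1726, hold=35.8132 ⇒ V=39.1726 exercise | (k=2,j=1): S=135.2400, (K−S)⁺=0.0000, hold=9.0660 ⇒ V=9.0660 continue | (k=2,j=2): S=200.7285, (K−S)⁺=0.0000, hold=0.0000 ⇒ V=0.0000 continue  boundary S*=91.1174
step 1: (k=1,j=0): S=111.0077, (K−S)⁺=19.2823, hold=22.9875 ⇒ V=22.9875 continue | (k=1,j=1): S=164.7620, (K−S)⁺=0.0000, hold=4.2626 ⇒ V=4.2626 continue  boundary S*=-
step 0: (k=0,j=0): S=135.2400, (K−S)⁺=0.0000, hold=12.9566 ⇒ V=12.9566 continue  boundary S*=-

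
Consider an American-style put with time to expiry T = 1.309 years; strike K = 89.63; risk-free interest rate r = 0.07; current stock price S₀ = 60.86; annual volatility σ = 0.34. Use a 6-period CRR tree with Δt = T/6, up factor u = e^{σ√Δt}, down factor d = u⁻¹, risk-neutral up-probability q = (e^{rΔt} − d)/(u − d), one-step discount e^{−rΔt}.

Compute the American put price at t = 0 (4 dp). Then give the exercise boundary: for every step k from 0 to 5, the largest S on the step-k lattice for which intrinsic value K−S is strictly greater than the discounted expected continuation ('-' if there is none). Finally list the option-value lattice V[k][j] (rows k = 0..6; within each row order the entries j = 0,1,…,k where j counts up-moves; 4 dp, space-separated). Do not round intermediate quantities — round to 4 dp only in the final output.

price = 28.7700
boundary = 60.8600 51.9233 60.8600 51.9233 60.8600 71.3348
tree:
28.7700
37.7067 19.9789
45.3311 28.7700 12.0905
51.8360 37.7067 19.0881 5.6962
57.3856 45.3311 28.7700 10.3122 1.4092
62.1204 51.8360 37.7067 18.2952 2.9120 0.0000
66.1599 57.3856 45.3311 28.7700 6.0175 0.0000 0.0000

Δt=0.21817  u=1.17211  d=0.85316  q=0.50863  discount=0.98484
step 6 (expiry): payoffs max(K−S,0) = 66.1599 57.3856 45.3311 28.7700 6.0175 0.0000 0.0000
step 5: (k=5,j=0): S=27.5096, (K−S)⁺=62.1204, hold=60.7620 ⇒ V=62.1204 exercise | (k=5,j=1): S=37.7940, (K−S)⁺=51.8360, hold=50.4776 ⇒ V=51.8360 exercise | (k=5,j=2): S=51.9233, (K−S)⁺=37.7067, hold=36.3483 ⇒ V=37.7067 exercise | (k=5,j=3): S=71.3348, (K−S)⁺=18.2952, hold=16.9368 ⇒ V=18.2952 exercise | (k=5,j=4): S=98.0033, (K−S)⁺=0.0000, hold=2.9120 ⇒ V=2.9120 continue | (k=5,j=5): S=134.6417, (K−S)⁺=0.0000, hold=0.0000 ⇒ V=0.0000 continue  boundary S*=71.3348
step 4: (k=4,j=0): S=32.2444, (K−S)⁺=57.3856, hold=56.0272 ⇒ V=57.3856 exercise | (k=4,j=1): S=44.2989, (K−S)⁺=45.3311, hold=43.9727 ⇒ V=45.3311 exercise | (k=4,j=2): S=60.8600, (K−S)⁺=28.7700, hold=27.4116 ⇒ V=28.7700 exercise | (k=4,j=3): S=83.6125, (K−S)⁺=6.0175, hold=10.3122 ⇒ V=10.3122 continue | (k=4,j=4): S=114.8709, (K−S)⁺=0.0000, hold=1.4092 ⇒ V=1.4092 continue  boundary S*=60.8600
step 3: (k=3,j=0): S=37.7940, (K−S)⁺=51.8360, hold=50.4776 ⇒ V=51.8360 exercise | (k=3,j=1): S=51.9233, (K−S)⁺=37.7067, hold=36.3483 ⇒ V=37.7067 exercise | (k=3,j=2): S=71.3348, (K−S)⁺=18.2952, hold=19.0881 ⇒ V=19.0881 continue | (k=3,j=3): S=98.0033, (K−S)⁺=0.0000, hold=5.6962 ⇒ V=5.6962 continue  boundary S*=51.9233
step 2: (k=2,j=0): S=44.2989, (K−S)⁺=45.3311, hold=43.9727 ⇒ V=45.3311 exercise | (k=2,j=1): S=60.8600, (K−S)⁺=28.7700, hold=27.8088 ⇒ V=28.7700 exercise | (k=2,j=2): S=83.6125, (K−S)⁺=6.0175, hold=12.0905 ⇒ V=12.0905 continue  boundary S*=60.8600
step 1: (k=1,j=0): S=51.9233, (K−S)⁺=37.7067, hold=36.3483 ⇒ V=37.7067 exercise | (k=1,j=1): S=71.3348, (K−S)⁺=18.2952, hold=19.9789 ⇒ V=19.9789 continue  boundary S*=51.9233
step 0: (k=0,j=0): S=60.8600, (K−S)⁺=28.7700, hold=28.2550 ⇒ V=28.7700 exercise  boundary S*=60.8600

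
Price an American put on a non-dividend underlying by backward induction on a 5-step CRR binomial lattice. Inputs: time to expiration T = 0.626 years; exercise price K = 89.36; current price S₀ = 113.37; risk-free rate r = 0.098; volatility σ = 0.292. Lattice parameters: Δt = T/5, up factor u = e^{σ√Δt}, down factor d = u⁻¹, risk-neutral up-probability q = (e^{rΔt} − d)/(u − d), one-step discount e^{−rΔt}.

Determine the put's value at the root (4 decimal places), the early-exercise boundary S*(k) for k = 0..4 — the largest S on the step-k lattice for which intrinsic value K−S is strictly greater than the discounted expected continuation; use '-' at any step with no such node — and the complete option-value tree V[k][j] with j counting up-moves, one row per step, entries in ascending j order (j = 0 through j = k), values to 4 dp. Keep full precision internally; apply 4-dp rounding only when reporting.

price = 1.2346
boundary = - - - - 74.9916
tree:
1.2346
2.3616 0.2790
4.4346 0.6060 0.0000
8.1234 1.3159 0.0000 0.0000
14.3684 2.8577 0.0000 0.0000 0.0000
21.7297 6.2058 0.0000 0.0000 0.0000 0.0000

params: Δt=0.12520 u=1.10885 d=0.90184 q=0.53383 e^(-rΔt)=0.98781
t_5 payoffs: 21.7297 6.2058 0.0000 0.0000 0.0000 0.0000
t_4: node(4,0) S=74.9916 payoff=14.3684 vs cont=13.2787 → 14.3684 [stop]  node(4,1) S=92.2052 payoff=0.0000 vs cont=2.8577 → 2.8577 [wait]  node(4,2) S=113.3700 payoff=0.0000 vs cont=0.0000 → 0.0000 [wait]  node(4,3) S=139.3930 payoff=0.0000 vs cont=0.0000 → 0.0000 [wait]  node(4,4) S=171.3893 payoff=0.0000 vs cont=0.0000 → 0.0000 [wait]  ⇒ S*(4)=74.9916
t_3: node(3,0) S=83.1542 payoff=6.2058 vs cont=8.1234 → 8.1234 [wait]  node(3,1) S=102.2414 payoff=0.0000 vs cont=1.3159 → 1.3159 [wait]  node(3,2) S=125.7099 payoff=0.0000 vs cont=0.0000 → 0.0000 [wait]  node(3,3) S=154.5654 payoff=0.0000 vs cont=0.0000 → 0.0000 [wait]  ⇒ S*(3)=-
t_2: node(2,0) S=92.2052 payoff=0.0000 vs cont=4.4346 → 4.4346 [wait]  node(2,1) S=113.3700 payoff=0.0000 vs cont=0.6060 → 0.6060 [wait]  node(2,2) S=139.3930 payoff=0.0000 vs cont=0.0000 → 0.0000 [wait]  ⇒ S*(2)=-
t_1: node(1,0) S=102.2414 payoff=0.0000 vs cont=2.3616 → 2.3616 [wait]  node(1,1) S=125.7099 payoff=0.0000 vs cont=0.2790 → 0.2790 [wait]  ⇒ S*(1)=-
t_0: node(0,0) S=113.3700 payoff=0.0000 vs cont=1.2346 → 1.2346 [wait]  ⇒ S*(0)=-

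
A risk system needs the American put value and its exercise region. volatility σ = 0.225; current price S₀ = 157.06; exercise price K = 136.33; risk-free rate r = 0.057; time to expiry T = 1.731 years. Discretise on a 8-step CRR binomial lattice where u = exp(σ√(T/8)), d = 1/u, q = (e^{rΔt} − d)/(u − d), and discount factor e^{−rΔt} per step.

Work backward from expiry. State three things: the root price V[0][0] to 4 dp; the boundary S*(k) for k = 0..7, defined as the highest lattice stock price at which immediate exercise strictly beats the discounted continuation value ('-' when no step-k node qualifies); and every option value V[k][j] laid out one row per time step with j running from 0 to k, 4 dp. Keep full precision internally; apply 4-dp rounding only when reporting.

price = 5.6186
boundary = - - - - 103.3357 93.0672 103.3357 114.7372
tree:
5.6186
9.1556 2.6508
14.5166 4.6723 0.9417
22.2929 8.0422 1.8288 0.1865
32.9943 13.4370 3.5034 0.4043 0.0000
43.2628 21.6042 6.5950 0.8766 0.0000 0.0000
52.5110 32.9943 12.1289 1.9005 0.0000 0.0000 0.0000
60.8401 43.2628 21.5928 4.1204 0.0000 0.0000 0.0000 0.0000
68.3416 52.5110 32.9943 8.9334 0.0000 0.0000 0.0000 0.0000 0.0000

params: Δt=0.21638 u=1.11033 d=0.90063 q=0.53304 e^(-rΔt)=0.98774
t_8 payoffs: 68.3416 52.5110 32.9943 8.9334 0.0000 0.0000 0.0000 0.0000 0.0000
t_7: node(7,0) S=75.4899 payoff=60.8401 vs cont=59.1690 → 60.8401 [stop]  node(7,1) S=93.0672 payoff=43.2628 vs cont=41.5917 → 43.2628 [stop]  node(7,2) S=114.7372 payoff=21.5928 vs cont=19.9217 → 21.5928 [stop]  node(7,3) S=141.4529 payoff=0.0000 vs cont=4.1204 → 4.1204 [wait]  node(7,4) S=174.3891 payoff=0.0000 vs cont=0.0000 → 0.0000 [wait]  node(7,5) S=214.9944 payoff=0.0000 vs cont=0.0000 → 0.0000 [wait]  node(7,6) S=265.0542 payoff=0.0000 vs cont=0.0000 → 0.0000 [wait]  node(7,7) S=326.7701 payoff=0.0000 vs cont=0.0000 → 0.0000 [wait]  ⇒ S*(7)=114.7372
t_6: node(6,0) S=83.8190 payoff=52.5110 vs cont=50.8399 → 52.5110 [stop]  node(6,1) S=103.3357 payoff=32.9943 vs cont=31.3232 → 32.9943 [stop]  node(6,2) S=127.3966 payoff=8.9334 vs cont=12.1289 → 12.1289 [wait]  node(6,3) S=157.0600 payoff=0.0000 vs cont=1.9005 → 1.9005 [wait]  node(6,4) S=193.6303 payoff=0.0000 vs cont=0.0000 → 0.0000 [wait]  node(6,5) S=238.7156 payoff=0.0000 vs cont=0.0000 → 0.0000 [wait]  node(6,6) S=294.2988 payoff=0.0000 vs cont=0.0000 → 0.0000 [wait]  ⇒ S*(6)=103.3357
t_5: node(5,0) S=93.0672 payoff=43.2628 vs cont=41.5917 → 43.2628 [stop]  node(5,1) S=114.7372 payoff=21.5928 vs cont=21.6042 → 21.6042 [wait]  node(5,2) S=141.4529 payoff=0.0000 vs cont=6.5950 → 6.5950 [wait]  node(5,3) S=174.3891 payoff=0.0000 vs cont=0.8766 → 0.8766 [wait]  node(5,4) S=214.9944 payoff=0.0000 vs cont=0.0000 → 0.0000 [wait]  node(5,5) S=265.0542 payoff=0.0000 vs cont=0.0000 → 0.0000 [wait]  ⇒ S*(5)=93.0672
t_4: node(4,0) S=103.3357 payoff=32.9943 vs cont=31.3292 → 32.9943 [stop]  node(4,1) S=127.3966 payoff=8.9334 vs cont=13.4370 → 13.4370 [wait]  node(4,2) S=157.0600 payoff=0.0000 vs cont=3.5034 → 3.5034 [wait]  node(4,3) S=193.6303 payoff=0.0000 vs cont=0.4043 → 0.4043 [wait]  node(4,4) S=238.7156 payoff=0.0000 vs cont=0.0000 → 0.0000 [wait]  ⇒ S*(4)=103.3357
t_3: node(3,0) S=114.7372 payoff=21.5928 vs cont=22.2929 → 22.2929 [wait]  node(3,1) S=141.4529 payoff=0.0000 vs cont=8.0422 → 8.0422 [wait]  node(3,2) S=174.3891 payoff=0.0000 vs cont=1.8288 → 1.8288 [wait]  node(3,3) S=214.9944 payoff=0.0000 vs cont=0.1865 → 0.1865 [wait]  ⇒ S*(3)=-
t_2: node(2,0) S=127.3966 payoff=8.9334 vs cont=14.5166 → 14.5166 [wait]  node(2,1) S=157.0600 payoff=0.0000 vs cont=4.6723 → 4.6723 [wait]  node(2,2) S=193.6303 payoff=0.0000 vs cont=0.9417 → 0.9417 [wait]  ⇒ S*(2)=-
t_1: node(1,0) S=141.4529 payoff=0.0000 vs cont=9.1556 → 9.1556 [wait]  node(1,1) S=174.3891 payoff=0.0000 vs cont=2.6508 → 2.6508 [wait]  ⇒ S*(1)=-
t_0: node(0,0) S=157.0600 payoff=0.0000 vs cont=5.6186 → 5.6186 [wait]  ⇒ S*(0)=-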